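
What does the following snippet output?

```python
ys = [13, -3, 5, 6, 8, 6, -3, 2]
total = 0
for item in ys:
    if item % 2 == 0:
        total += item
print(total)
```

item=13: not even
item=-3: not even
item=5: not even
item=6: even, total = 0+6 = 6
item=8: even, total = 6+8 = 14
item=6: even, total = 14+6 = 20
item=-3: not even
item=2: even, total = 20+2 = 22

22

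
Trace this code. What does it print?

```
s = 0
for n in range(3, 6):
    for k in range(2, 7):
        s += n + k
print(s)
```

n=3,k=2: s = 0+5 = 5
n=3,k=3: s = 5+6 = 11
n=3,k=4: s = 11+7 = 18
n=3,k=5: s = 18+8 = 26
n=3,k=6: s = 26+9 = 35
n=4,k=2: s = 35+6 = 41
n=4,k=3: s = 41+7 = 48
n=4,k=4: s = 48+8 = 56
n=4,k=5: s = 56+9 = 65
n=4,k=6: s = 65+10 = 75
n=5,k=2: s = 75+7 = 82
n=5,k=3: s = 82+8 = 90
n=5,k=4: s = 90+9 = 99
n=5,k=5: s = 99+10 = 109
n=5,k=6: s = 109+11 = 120

120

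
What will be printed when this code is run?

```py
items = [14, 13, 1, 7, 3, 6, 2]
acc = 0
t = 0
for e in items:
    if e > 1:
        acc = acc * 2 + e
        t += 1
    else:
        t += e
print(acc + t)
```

745

e=14: >1, acc = 0*2+14 = 14; t=1
e=13: >1, acc = 14*2+13 = 41; t=2
e=1: not >1; t=3
e=7: >1, acc = 41*2+7 = 89; t=4
e=3: >1, acc = 89*2+3 = 181; t=5
e=6: >1, acc = 181*2+6 = 368; t=6
e=2: >1, acc = 368*2+2 = 738; t=7
acc+t = 738+7 = 745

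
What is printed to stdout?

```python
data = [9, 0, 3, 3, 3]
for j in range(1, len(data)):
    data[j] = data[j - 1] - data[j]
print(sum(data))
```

j=1: data[1] = 9-0 = 9 → [9, 9, 3, 3, 3]
j=2: data[2] = 9-3 = 6 → [9, 9, 6, 3, 3]
j=3: data[3] = 6-3 = 3 → [9, 9, 6, 3, 3]
j=4: data[4] = 3-3 = 0 → [9, 9, 6, 3, 0]
sum = 27

27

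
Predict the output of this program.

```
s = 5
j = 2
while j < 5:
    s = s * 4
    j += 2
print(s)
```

80

j=2: s = 5*4 = 20
j=4: s = 20*4 = 80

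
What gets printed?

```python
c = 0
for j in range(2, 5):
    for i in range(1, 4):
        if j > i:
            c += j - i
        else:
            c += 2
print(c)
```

j=2,i=1: 2>1, c = 0+1 = 1
j=2,i=2: not 2>2, c = 1+2 = 3
j=2,i=3: not 2>3, c = 3+2 = 5
j=3,i=1: 3>1, c = 5+2 = 7
j=3,i=2: 3>2, c = 7+1 = 8
j=3,i=3: not 3>3, c = 8+2 = 10
j=4,i=1: 4>1, c = 10+3 = 13
j=4,i=2: 4>2, c = 13+2 = 15
j=4,i=3: 4>3, c = 15+1 = 16

16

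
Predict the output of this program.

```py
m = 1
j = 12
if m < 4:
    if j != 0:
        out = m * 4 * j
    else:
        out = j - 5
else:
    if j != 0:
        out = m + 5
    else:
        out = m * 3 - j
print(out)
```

48

m=1, j=12
m < 4 is True; j != 0 is True
→ out = m * 4 * j = 48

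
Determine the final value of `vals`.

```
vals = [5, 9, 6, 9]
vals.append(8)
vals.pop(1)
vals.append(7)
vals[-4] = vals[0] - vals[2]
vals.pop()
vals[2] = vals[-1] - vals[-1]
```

[5, -4, 0, 8]

append 8 → [5, 9, 6, 9, 8]
pop(1) removes 9 → [5, 6, 9, 8]
append 7 → [5, 6, 9, 8, 7]
vals[-4] = vals[0]-vals[2] = 5-9 = -4 → [5, -4, 9, 8, 7]
pop() removes 7 → [5, -4, 9, 8]
vals[2] = vals[-1]-vals[-1] = 8-8 = 0 → [5, -4, 0, 8]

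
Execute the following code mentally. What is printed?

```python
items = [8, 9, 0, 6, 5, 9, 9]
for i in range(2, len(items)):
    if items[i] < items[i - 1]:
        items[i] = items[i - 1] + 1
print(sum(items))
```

77

i=2: 0<9, items[2] = 9+1 = 10 → [8, 9, 10, 6, 5, 9, 9]
i=3: 6<10, items[3] = 10+1 = 11 → [8, 9, 10, 11, 5, 9, 9]
i=4: 5<11, items[4] = 11+1 = 12 → [8, 9, 10, 11, 12, 9, 9]
i=5: 9<12, items[5] = 12+1 = 13 → [8, 9, 10, 11, 12, 13, 9]
i=6: 9<13, items[6] = 13+1 = 14 → [8, 9, 10, 11, 12, 13, 14]
sum = 77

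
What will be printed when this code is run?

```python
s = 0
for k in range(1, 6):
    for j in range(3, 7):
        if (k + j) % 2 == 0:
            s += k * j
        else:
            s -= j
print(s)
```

86

k=1,j=3: even sum, s = 0+3 = 3
k=1,j=4: odd sum, s = 3-4 = -1
k=1,j=5: even sum, s = (-1)+5 = 4
k=1,j=6: odd sum, s = 4-6 = -2
k=2,j=3: odd sum, s = (-2)-3 = -5
k=2,j=4: even sum, s = (-5)+8 = 3
k=2,j=5: odd sum, s = 3-5 = -2
k=2,j=6: even sum, s = (-2)+12 = 10
k=3,j=3: even sum, s = 10+9 = 19
k=3,j=4: odd sum, s = 19-4 = 15
k=3,j=5: even sum, s = 15+15 = 30
k=3,j=6: odd sum, s = 30-6 = 24
k=4,j=3: odd sum, s = 24-3 = 21
k=4,j=4: even sum, s = 21+16 = 37
k=4,j=5: odd sum, s = 37-5 = 32
k=4,j=6: even sum, s = 32+24 = 56
k=5,j=3: even sum, s = 56+15 = 71
k=5,j=4: odd sum, s = 71-4 = 67
k=5,j=5: even sum, s = 67+25 = 92
k=5,j=6: odd sum, s = 92-6 = 86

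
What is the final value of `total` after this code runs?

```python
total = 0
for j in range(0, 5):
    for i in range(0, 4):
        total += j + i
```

j=0,i=0: total = 0+0 = 0
j=0,i=1: total = 0+1 = 1
j=0,i=2: total = 1+2 = 3
j=0,i=3: total = 3+3 = 6
j=1,i=0: total = 6+1 = 7
j=1,i=1: total = 7+2 = 9
j=1,i=2: total = 9+3 = 12
j=1,i=3: total = 12+4 = 16
j=2,i=0: total = 16+2 = 18
j=2,i=1: total = 18+3 = 21
j=2,i=2: total = 21+4 = 25
j=2,i=3: total = 25+5 = 30
j=3,i=0: total = 30+3 = 33
j=3,i=1: total = 33+4 = 37
j=3,i=2: total = 37+5 = 42
j=3,i=3: total = 42+6 = 48
j=4,i=0: total = 48+4 = 52
j=4,i=1: total = 52+5 = 57
j=4,i=2: total = 57+6 = 63
j=4,i=3: total = 63+7 = 70

70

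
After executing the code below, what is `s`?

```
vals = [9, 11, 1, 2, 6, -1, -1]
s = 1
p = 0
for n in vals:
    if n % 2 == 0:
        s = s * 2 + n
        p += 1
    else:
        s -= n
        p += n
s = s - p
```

n=9: not even, s = 1-9 = -8; p=9
n=11: not even, s = (-8)-11 = -19; p=20
n=1: not even, s = (-19)-1 = -20; p=21
n=2: even, s = (-20)*2+2 = -38; p=22
n=6: even, s = (-38)*2+6 = -70; p=23
n=-1: not even, s = (-70)-(-1) = -69; p=22
n=-1: not even, s = (-69)-(-1) = -68; p=21
s-p = (-68)-21 = -89

-89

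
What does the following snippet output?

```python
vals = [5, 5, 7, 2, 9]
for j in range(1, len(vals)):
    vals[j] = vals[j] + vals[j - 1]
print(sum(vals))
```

j=1: vals[1] = 5+5 = 10 → [5, 10, 7, 2, 9]
j=2: vals[2] = 7+10 = 17 → [5, 10, 17, 2, 9]
j=3: vals[3] = 2+17 = 19 → [5, 10, 17, 19, 9]
j=4: vals[4] = 9+19 = 28 → [5, 10, 17, 19, 28]
sum = 79

79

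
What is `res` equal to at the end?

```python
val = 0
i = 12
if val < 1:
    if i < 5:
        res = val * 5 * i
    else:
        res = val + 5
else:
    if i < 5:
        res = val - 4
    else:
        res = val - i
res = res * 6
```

val=0, i=12
val < 1 is True; i < 5 is False
→ res = val + 5 = 5
res = 5*6 = 30

30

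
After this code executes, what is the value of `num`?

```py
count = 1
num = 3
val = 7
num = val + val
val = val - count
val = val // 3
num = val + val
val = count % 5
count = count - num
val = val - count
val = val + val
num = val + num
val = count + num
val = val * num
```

12

num = 7+7 = 14
val = 7-1 = 6
val = 6//3 = 2
num = 2+2 = 4
val = 1%5 = 1
count = 1-4 = -3
val = 1-(-3) = 4
val = 4+4 = 8
num = 8+4 = 12
val = (-3)+12 = 9
val = 9*12 = 108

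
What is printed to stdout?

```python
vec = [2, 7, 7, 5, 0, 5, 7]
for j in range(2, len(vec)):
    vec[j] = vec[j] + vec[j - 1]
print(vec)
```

[2, 7, 14, 19, 19, 24, 31]

j=2: vec[2] = 7+7 = 14 → [2, 7, 14, 5, 0, 5, 7]
j=3: vec[3] = 5+14 = 19 → [2, 7, 14, 19, 0, 5, 7]
j=4: vec[4] = 0+19 = 19 → [2, 7, 14, 19, 19, 5, 7]
j=5: vec[5] = 5+19 = 24 → [2, 7, 14, 19, 19, 24, 7]
j=6: vec[6] = 7+24 = 31 → [2, 7, 14, 19, 19, 24, 31]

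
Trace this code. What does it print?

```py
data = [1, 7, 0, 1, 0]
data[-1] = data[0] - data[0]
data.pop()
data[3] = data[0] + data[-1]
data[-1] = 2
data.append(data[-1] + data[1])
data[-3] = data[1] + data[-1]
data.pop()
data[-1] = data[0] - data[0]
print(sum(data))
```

data[-1] = data[0]-data[0] = 1-1 = 0 → [1, 7, 0, 1, 0]
pop() removes 0 → [1, 7, 0, 1]
data[3] = data[0]+data[-1] = 1+1 = 2 → [1, 7, 0, 2]
data[-1] = 2 → [1, 7, 0, 2]
append data[-1]+data[1] = 2+7 = 9 → [1, 7, 0, 2, 9]
data[-3] = data[1]+data[-1] = 7+9 = 16 → [1, 7, 16, 2, 9]
pop() removes 9 → [1, 7, 16, 2]
data[-1] = data[0]-data[0] = 1-1 = 0 → [1, 7, 16, 0]
sum = 24

24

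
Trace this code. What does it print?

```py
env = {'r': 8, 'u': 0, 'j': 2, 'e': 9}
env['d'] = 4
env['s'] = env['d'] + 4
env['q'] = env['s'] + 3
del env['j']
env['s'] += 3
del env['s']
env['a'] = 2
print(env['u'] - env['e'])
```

-9

env['d'] = 4 → {'r': 8, 'u': 0, 'j': 2, 'e': 9, 'd': 4}
env['s'] = env['d']+4 = 8 → {'r': 8, 'u': 0, 'j': 2, 'e': 9, 'd': 4, 's': 8}
env['q'] = env['s']+3 = 11 → {'r': 8, 'u': 0, 'j': 2, 'e': 9, 'd': 4, 's': 8, 'q': 11}
del 'j' → {'r': 8, 'u': 0, 'e': 9, 'd': 4, 's': 8, 'q': 11}
env['s'] = 8+3 = 11 → {'r': 8, 'u': 0, 'e': 9, 'd': 4, 's': 11, 'q': 11}
del 's' → {'r': 8, 'u': 0, 'e': 9, 'd': 4, 'q': 11}
env['a'] = 2 → {'r': 8, 'u': 0, 'e': 9, 'd': 4, 'q': 11, 'a': 2}
env['u']-env['e'] = 0-9 = -9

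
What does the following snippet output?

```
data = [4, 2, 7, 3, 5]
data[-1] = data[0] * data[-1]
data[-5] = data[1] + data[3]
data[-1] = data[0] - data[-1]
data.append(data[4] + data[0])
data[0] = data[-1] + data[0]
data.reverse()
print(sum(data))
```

data[-1] = data[0]*data[-1] = 4*5 = 20 → [4, 2, 7, 3, 20]
data[-5] = data[1]+data[3] = 2+3 = 5 → [5, 2, 7, 3, 20]
data[-1] = data[0]-data[-1] = 5-20 = -15 → [5, 2, 7, 3, -15]
append data[4]+data[0] = (-15)+5 = -10 → [5, 2, 7, 3, -15, -10]
data[0] = data[-1]+data[0] = (-10)+5 = -5 → [-5, 2, 7, 3, -15, -10]
reverse → [-10, -15, 3, 7, 2, -5]
sum = -18

-18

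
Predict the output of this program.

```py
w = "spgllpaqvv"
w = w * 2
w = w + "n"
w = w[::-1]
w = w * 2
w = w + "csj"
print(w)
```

repeat ×2 → 'spgllpaqvvspgllpaqvv'
+ 'n' → 'spgllpaqvvspgllpaqvvn'
reverse → 'nvvqapllgpsvvqapllgps'
repeat ×2 → 'nvvqapllgpsvvqapllgpsnvvqapllgpsvvqapllgps'
+ 'csj' → 'nvvqapllgpsvvqapllgpsnvvqapllgpsvvqapllgpscsj'

nvvqapllgpsvvqapllgpsnvvqapllgpsvvqapllgpscsj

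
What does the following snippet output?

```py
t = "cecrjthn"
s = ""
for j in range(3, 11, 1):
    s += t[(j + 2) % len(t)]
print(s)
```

j=3: add t[5]='t' → 't'
j=4: add t[6]='h' → 'th'
j=5: add t[7]='n' → 'thn'
j=6: add t[0]='c' → 'thnc'
j=7: add t[1]='e' → 'thnce'
j=8: add t[2]='c' → 'thncec'
j=9: add t[3]='r' → 'thncecr'
j=10: add t[4]='j' → 'thncecrj'

thncecrj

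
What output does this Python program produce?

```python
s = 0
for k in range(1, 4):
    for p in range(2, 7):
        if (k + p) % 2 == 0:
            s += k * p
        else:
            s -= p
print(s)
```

24

k=1,p=2: odd sum, s = 0-2 = -2
k=1,p=3: even sum, s = (-2)+3 = 1
k=1,p=4: odd sum, s = 1-4 = -3
k=1,p=5: even sum, s = (-3)+5 = 2
k=1,p=6: odd sum, s = 2-6 = -4
k=2,p=2: even sum, s = (-4)+4 = 0
k=2,p=3: odd sum, s = 0-3 = -3
k=2,p=4: even sum, s = (-3)+8 = 5
k=2,p=5: odd sum, s = 5-5 = 0
k=2,p=6: even sum, s = 0+12 = 12
k=3,p=2: odd sum, s = 12-2 = 10
k=3,p=3: even sum, s = 10+9 = 19
k=3,p=4: odd sum, s = 19-4 = 15
k=3,p=5: even sum, s = 15+15 = 30
k=3,p=6: odd sum, s = 30-6 = 24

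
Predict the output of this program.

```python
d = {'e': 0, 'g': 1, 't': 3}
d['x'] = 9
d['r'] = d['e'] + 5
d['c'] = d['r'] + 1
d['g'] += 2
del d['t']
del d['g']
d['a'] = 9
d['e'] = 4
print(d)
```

d['x'] = 9 → {'e': 0, 'g': 1, 't': 3, 'x': 9}
d['r'] = d['e']+5 = 5 → {'e': 0, 'g': 1, 't': 3, 'x': 9, 'r': 5}
d['c'] = d['r']+1 = 6 → {'e': 0, 'g': 1, 't': 3, 'x': 9, 'r': 5, 'c': 6}
d['g'] = 1+2 = 3 → {'e': 0, 'g': 3, 't': 3, 'x': 9, 'r': 5, 'c': 6}
del 't' → {'e': 0, 'g': 3, 'x': 9, 'r': 5, 'c': 6}
del 'g' → {'e': 0, 'x': 9, 'r': 5, 'c': 6}
d['a'] = 9 → {'e': 0, 'x': 9, 'r': 5, 'c': 6, 'a': 9}
d['e'] = 4 → {'e': 4, 'x': 9, 'r': 5, 'c': 6, 'a': 9}

{'e': 4, 'x': 9, 'r': 5, 'c': 6, 'a': 9}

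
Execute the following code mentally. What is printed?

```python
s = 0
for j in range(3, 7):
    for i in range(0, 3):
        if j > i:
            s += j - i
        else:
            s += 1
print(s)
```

j=3,i=0: 3>0, s = 0+3 = 3
j=3,i=1: 3>1, s = 3+2 = 5
j=3,i=2: 3>2, s = 5+1 = 6
j=4,i=0: 4>0, s = 6+4 = 10
j=4,i=1: 4>1, s = 10+3 = 13
j=4,i=2: 4>2, s = 13+2 = 15
j=5,i=0: 5>0, s = 15+5 = 20
j=5,i=1: 5>1, s = 20+4 = 24
j=5,i=2: 5>2, s = 24+3 = 27
j=6,i=0: 6>0, s = 27+6 = 33
j=6,i=1: 6>1, s = 33+5 = 38
j=6,i=2: 6>2, s = 38+4 = 42

42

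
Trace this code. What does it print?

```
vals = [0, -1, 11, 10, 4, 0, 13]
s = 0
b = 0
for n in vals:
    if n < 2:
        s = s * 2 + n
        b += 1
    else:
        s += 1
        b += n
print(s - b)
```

n=0: <2, s = 0*2+0 = 0; b=1
n=-1: <2, s = 0*2+(-1) = -1; b=2
n=11: not <2, s = (-1)+1 = 0; b=13
n=10: not <2, s = 0+1 = 1; b=23
n=4: not <2, s = 1+1 = 2; b=27
n=0: <2, s = 2*2+0 = 4; b=28
n=13: not <2, s = 4+1 = 5; b=41
s-b = 5-41 = -36

-36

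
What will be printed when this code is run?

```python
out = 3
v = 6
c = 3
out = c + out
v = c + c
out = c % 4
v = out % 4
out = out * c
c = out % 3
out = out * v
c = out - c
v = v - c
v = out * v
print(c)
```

27

out = 3+3 = 6
v = 3+3 = 6
out = 3%4 = 3
v = 3%4 = 3
out = 3*3 = 9
c = 9%3 = 0
out = 9*3 = 27
c = 27-0 = 27
v = 3-27 = -24
v = 27*(-24) = -648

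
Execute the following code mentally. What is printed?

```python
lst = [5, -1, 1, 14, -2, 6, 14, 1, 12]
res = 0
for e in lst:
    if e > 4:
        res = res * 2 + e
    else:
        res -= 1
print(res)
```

e=5: >4, res = 0*2+5 = 5
e=-1: not >4, res = 5-1 = 4
e=1: not >4, res = 4-1 = 3
e=14: >4, res = 3*2+14 = 20
e=-2: not >4, res = 20-1 = 19
e=6: >4, res = 19*2+6 = 44
e=14: >4, res = 44*2+14 = 102
e=1: not >4, res = 102-1 = 101
e=12: >4, res = 101*2+12 = 214

214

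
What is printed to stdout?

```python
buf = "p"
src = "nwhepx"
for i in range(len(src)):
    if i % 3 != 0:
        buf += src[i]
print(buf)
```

pwhpx

i=0: skip
i=1: add 'w' → 'pw'
i=2: add 'h' → 'pwh'
i=3: skip
i=4: add 'p' → 'pwhp'
i=5: add 'x' → 'pwhpx'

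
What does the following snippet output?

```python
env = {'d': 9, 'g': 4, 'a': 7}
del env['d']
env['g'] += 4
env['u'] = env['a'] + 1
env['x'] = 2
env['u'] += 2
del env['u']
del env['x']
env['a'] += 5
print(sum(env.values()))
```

del 'd' → {'g': 4, 'a': 7}
env['g'] = 4+4 = 8 → {'g': 8, 'a': 7}
env['u'] = env['a']+1 = 8 → {'g': 8, 'a': 7, 'u': 8}
env['x'] = 2 → {'g': 8, 'a': 7, 'u': 8, 'x': 2}
env['u'] = 8+2 = 10 → {'g': 8, 'a': 7, 'u': 10, 'x': 2}
del 'u' → {'g': 8, 'a': 7, 'x': 2}
del 'x' → {'g': 8, 'a': 7}
env['a'] = 7+5 = 12 → {'g': 8, 'a': 12}
sum of values = 20

20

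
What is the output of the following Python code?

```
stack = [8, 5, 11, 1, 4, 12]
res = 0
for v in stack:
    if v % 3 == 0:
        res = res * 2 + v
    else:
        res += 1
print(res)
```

v=8: not %3==0, res = 0+1 = 1
v=5: not %3==0, res = 1+1 = 2
v=11: not %3==0, res = 2+1 = 3
v=1: not %3==0, res = 3+1 = 4
v=4: not %3==0, res = 4+1 = 5
v=12: %3==0, res = 5*2+12 = 22

22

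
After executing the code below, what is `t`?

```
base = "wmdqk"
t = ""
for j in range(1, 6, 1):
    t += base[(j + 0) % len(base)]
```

'mdqkw'

j=1: add base[1]='m' → 'm'
j=2: add base[2]='d' → 'md'
j=3: add base[3]='q' → 'mdq'
j=4: add base[4]='k' → 'mdqk'
j=5: add base[0]='w' → 'mdqkw'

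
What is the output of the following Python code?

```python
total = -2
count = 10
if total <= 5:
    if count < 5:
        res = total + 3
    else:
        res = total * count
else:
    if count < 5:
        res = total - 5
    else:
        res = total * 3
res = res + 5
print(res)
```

total=-2, count=10
total <= 5 is True; count < 5 is False
→ res = total * count = -20
res = (-20)+5 = -15

-15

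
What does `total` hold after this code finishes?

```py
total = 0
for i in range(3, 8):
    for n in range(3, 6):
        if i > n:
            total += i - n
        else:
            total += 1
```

25

i=3,n=3: not 3>3, total = 0+1 = 1
i=3,n=4: not 3>4, total = 1+1 = 2
i=3,n=5: not 3>5, total = 2+1 = 3
i=4,n=3: 4>3, total = 3+1 = 4
i=4,n=4: not 4>4, total = 4+1 = 5
i=4,n=5: not 4>5, total = 5+1 = 6
i=5,n=3: 5>3, total = 6+2 = 8
i=5,n=4: 5>4, total = 8+1 = 9
i=5,n=5: not 5>5, total = 9+1 = 10
i=6,n=3: 6>3, total = 10+3 = 13
i=6,n=4: 6>4, total = 13+2 = 15
i=6,n=5: 6>5, total = 15+1 = 16
i=7,n=3: 7>3, total = 16+4 = 20
i=7,n=4: 7>4, total = 20+3 = 23
i=7,n=5: 7>5, total = 23+2 = 25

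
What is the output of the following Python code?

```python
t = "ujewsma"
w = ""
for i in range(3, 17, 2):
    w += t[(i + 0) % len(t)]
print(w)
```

wmuesaj

i=3: add t[3]='w' → 'w'
i=5: add t[5]='m' → 'wm'
i=7: add t[0]='u' → 'wmu'
i=9: add t[2]='e' → 'wmue'
i=11: add t[4]='s' → 'wmues'
i=13: add t[6]='a' → 'wmuesa'
i=15: add t[1]='j' → 'wmuesaj'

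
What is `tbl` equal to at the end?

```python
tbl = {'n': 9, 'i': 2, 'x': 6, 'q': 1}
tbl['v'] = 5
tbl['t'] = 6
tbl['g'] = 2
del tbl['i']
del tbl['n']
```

{'x': 6, 'q': 1, 'v': 5, 't': 6, 'g': 2}

tbl['v'] = 5 → {'n': 9, 'i': 2, 'x': 6, 'q': 1, 'v': 5}
tbl['t'] = 6 → {'n': 9, 'i': 2, 'x': 6, 'q': 1, 'v': 5, 't': 6}
tbl['g'] = 2 → {'n': 9, 'i': 2, 'x': 6, 'q': 1, 'v': 5, 't': 6, 'g': 2}
del 'i' → {'n': 9, 'x': 6, 'q': 1, 'v': 5, 't': 6, 'g': 2}
del 'n' → {'x': 6, 'q': 1, 'v': 5, 't': 6, 'g': 2}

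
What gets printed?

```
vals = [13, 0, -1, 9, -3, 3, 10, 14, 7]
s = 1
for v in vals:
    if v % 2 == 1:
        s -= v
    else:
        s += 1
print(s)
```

v=13: odd, s = 1-13 = -12
v=0: not odd, s = (-12)+1 = -11
v=-1: odd, s = (-11)-(-1) = -10
v=9: odd, s = (-10)-9 = -19
v=-3: odd, s = (-19)-(-3) = -16
v=3: odd, s = (-16)-3 = -19
v=10: not odd, s = (-19)+1 = -18
v=14: not odd, s = (-18)+1 = -17
v=7: odd, s = (-17)-7 = -24

-24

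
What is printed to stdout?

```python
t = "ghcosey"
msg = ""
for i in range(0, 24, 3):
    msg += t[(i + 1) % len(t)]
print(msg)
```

hsgoyceh

i=0: add t[1]='h' → 'h'
i=3: add t[4]='s' → 'hs'
i=6: add t[0]='g' → 'hsg'
i=9: add t[3]='o' → 'hsgo'
i=12: add t[6]='y' → 'hsgoy'
i=15: add t[2]='c' → 'hsgoyc'
i=18: add t[5]='e' → 'hsgoyce'
i=21: add t[1]='h' → 'hsgoyceh'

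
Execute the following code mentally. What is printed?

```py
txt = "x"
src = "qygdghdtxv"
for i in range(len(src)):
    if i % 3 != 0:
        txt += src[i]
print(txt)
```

xygghtx

i=0: skip
i=1: add 'y' → 'xy'
i=2: add 'g' → 'xyg'
i=3: skip
i=4: add 'g' → 'xygg'
i=5: add 'h' → 'xyggh'
i=6: skip
i=7: add 't' → 'xygght'
i=8: add 'x' → 'xygghtx'
i=9: skip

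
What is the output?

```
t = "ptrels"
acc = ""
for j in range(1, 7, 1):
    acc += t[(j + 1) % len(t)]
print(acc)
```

j=1: add t[2]='r' → 'r'
j=2: add t[3]='e' → 're'
j=3: add t[4]='l' → 'rel'
j=4: add t[5]='s' → 'rels'
j=5: add t[0]='p' → 'relsp'
j=6: add t[1]='t' → 'relspt'

relspt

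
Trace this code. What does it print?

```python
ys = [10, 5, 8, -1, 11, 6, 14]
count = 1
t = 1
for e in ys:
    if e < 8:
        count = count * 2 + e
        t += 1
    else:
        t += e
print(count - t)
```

e=10: not <8; t=11
e=5: <8, count = 1*2+5 = 7; t=12
e=8: not <8; t=20
e=-1: <8, count = 7*2+(-1) = 13; t=21
e=11: not <8; t=32
e=6: <8, count = 13*2+6 = 32; t=33
e=14: not <8; t=47
count-t = 32-47 = -15

-15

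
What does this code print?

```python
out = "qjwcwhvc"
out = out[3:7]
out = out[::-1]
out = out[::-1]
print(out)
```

cwhv

slice [3:7] → 'cwhv'
reverse → 'vhwc'
reverse → 'cwhv'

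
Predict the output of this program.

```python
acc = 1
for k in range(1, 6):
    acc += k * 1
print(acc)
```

k=1: acc = 1+1*1 = 2
k=2: acc = 2+2*1 = 4
k=3: acc = 4+3*1 = 7
k=4: acc = 7+4*1 = 11
k=5: acc = 11+5*1 = 16

16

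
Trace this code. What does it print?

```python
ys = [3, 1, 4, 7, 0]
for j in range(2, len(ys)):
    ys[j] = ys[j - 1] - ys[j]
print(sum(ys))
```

-19

j=2: ys[2] = 1-4 = -3 → [3, 1, -3, 7, 0]
j=3: ys[3] = (-3)-7 = -10 → [3, 1, -3, -10, 0]
j=4: ys[4] = (-10)-0 = -10 → [3, 1, -3, -10, -10]
sum = -19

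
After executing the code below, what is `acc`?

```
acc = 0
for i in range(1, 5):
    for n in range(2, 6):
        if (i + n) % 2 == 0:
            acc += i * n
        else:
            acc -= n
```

i=1,n=2: odd sum, acc = 0-2 = -2
i=1,n=3: even sum, acc = (-2)+3 = 1
i=1,n=4: odd sum, acc = 1-4 = -3
i=1,n=5: even sum, acc = (-3)+5 = 2
i=2,n=2: even sum, acc = 2+4 = 6
i=2,n=3: odd sum, acc = 6-3 = 3
i=2,n=4: even sum, acc = 3+8 = 11
i=2,n=5: odd sum, acc = 11-5 = 6
i=3,n=2: odd sum, acc = 6-2 = 4
i=3,n=3: even sum, acc = 4+9 = 13
i=3,n=4: odd sum, acc = 13-4 = 9
i=3,n=5: even sum, acc = 9+15 = 24
i=4,n=2: even sum, acc = 24+8 = 32
i=4,n=3: odd sum, acc = 32-3 = 29
i=4,n=4: even sum, acc = 29+16 = 45
i=4,n=5: odd sum, acc = 45-5 = 40

40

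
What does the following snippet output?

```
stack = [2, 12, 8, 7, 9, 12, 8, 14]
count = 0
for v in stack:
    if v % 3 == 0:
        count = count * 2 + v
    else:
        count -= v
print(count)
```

v=2: not %3==0, count = 0-2 = -2
v=12: %3==0, count = (-2)*2+12 = 8
v=8: not %3==0, count = 8-8 = 0
v=7: not %3==0, count = 0-7 = -7
v=9: %3==0, count = (-7)*2+9 = -5
v=12: %3==0, count = (-5)*2+12 = 2
v=8: not %3==0, count = 2-8 = -6
v=14: not %3==0, count = (-6)-14 = -20

-20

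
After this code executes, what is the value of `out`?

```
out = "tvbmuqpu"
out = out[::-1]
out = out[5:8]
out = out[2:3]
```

reverse → 'upqumbvt'
slice [5:8] → 'bvt'
slice [2:3] → 't'

't'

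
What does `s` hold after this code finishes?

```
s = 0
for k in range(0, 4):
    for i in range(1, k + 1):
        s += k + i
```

k=1,i=1: s = 0+2 = 2
k=2,i=1: s = 2+3 = 5
k=2,i=2: s = 5+4 = 9
k=3,i=1: s = 9+4 = 13
k=3,i=2: s = 13+5 = 18
k=3,i=3: s = 18+6 = 24

24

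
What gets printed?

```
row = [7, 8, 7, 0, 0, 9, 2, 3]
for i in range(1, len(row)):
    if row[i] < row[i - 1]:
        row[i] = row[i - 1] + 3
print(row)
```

[7, 8, 11, 14, 17, 20, 23, 26]

i=1: 8>=7, unchanged → [7, 8, 7, 0, 0, 9, 2, 3]
i=2: 7<8, row[2] = 8+3 = 11 → [7, 8, 11, 0, 0, 9, 2, 3]
i=3: 0<11, row[3] = 11+3 = 14 → [7, 8, 11, 14, 0, 9, 2, 3]
i=4: 0<14, row[4] = 14+3 = 17 → [7, 8, 11, 14, 17, 9, 2, 3]
i=5: 9<17, row[5] = 17+3 = 20 → [7, 8, 11, 14, 17, 20, 2, 3]
i=6: 2<20, row[6] = 20+3 = 23 → [7, 8, 11, 14, 17, 20, 23, 3]
i=7: 3<23, row[7] = 23+3 = 26 → [7, 8, 11, 14, 17, 20, 23, 26]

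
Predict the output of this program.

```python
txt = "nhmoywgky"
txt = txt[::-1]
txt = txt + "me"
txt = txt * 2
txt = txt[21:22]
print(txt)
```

e

reverse → 'ykgwyomhn'
+ 'me' → 'ykgwyomhnme'
repeat ×2 → 'ykgwyomhnmeykgwyomhnme'
slice [21:22] → 'e'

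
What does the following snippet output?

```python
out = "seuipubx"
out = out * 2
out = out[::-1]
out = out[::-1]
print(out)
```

repeat ×2 → 'seuipubxseuipubx'
reverse → 'xbupiuesxbupiues'
reverse → 'seuipubxseuipubx'

seuipubxseuipubx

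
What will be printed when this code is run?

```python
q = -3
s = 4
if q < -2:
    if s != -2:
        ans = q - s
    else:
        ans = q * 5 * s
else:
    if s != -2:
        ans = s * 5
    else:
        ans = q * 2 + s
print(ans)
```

-7

q=-3, s=4
q < -2 is True; s != -2 is True
→ ans = q - s = -7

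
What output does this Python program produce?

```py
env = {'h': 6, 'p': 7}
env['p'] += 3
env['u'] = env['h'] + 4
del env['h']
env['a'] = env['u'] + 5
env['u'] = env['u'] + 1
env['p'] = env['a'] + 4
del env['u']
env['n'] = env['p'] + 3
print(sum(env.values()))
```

56

env['p'] = 7+3 = 10 → {'h': 6, 'p': 10}
env['u'] = env['h']+4 = 10 → {'h': 6, 'p': 10, 'u': 10}
del 'h' → {'p': 10, 'u': 10}
env['a'] = env['u']+5 = 15 → {'p': 10, 'u': 10, 'a': 15}
env['u'] = env['u']+1 = 11 → {'p': 10, 'u': 11, 'a': 15}
env['p'] = env['a']+4 = 19 → {'p': 19, 'u': 11, 'a': 15}
del 'u' → {'p': 19, 'a': 15}
env['n'] = env['p']+3 = 22 → {'p': 19, 'a': 15, 'n': 22}
sum of values = 56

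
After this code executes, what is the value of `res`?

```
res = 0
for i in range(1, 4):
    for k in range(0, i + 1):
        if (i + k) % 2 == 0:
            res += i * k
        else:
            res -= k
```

i=1,k=0: odd sum, res = 0-0 = 0
i=1,k=1: even sum, res = 0+1 = 1
i=2,k=0: even sum, res = 1+0 = 1
i=2,k=1: odd sum, res = 1-1 = 0
i=2,k=2: even sum, res = 0+4 = 4
i=3,k=0: odd sum, res = 4-0 = 4
i=3,k=1: even sum, res = 4+3 = 7
i=3,k=2: odd sum, res = 7-2 = 5
i=3,k=3: even sum, res = 5+9 = 14

14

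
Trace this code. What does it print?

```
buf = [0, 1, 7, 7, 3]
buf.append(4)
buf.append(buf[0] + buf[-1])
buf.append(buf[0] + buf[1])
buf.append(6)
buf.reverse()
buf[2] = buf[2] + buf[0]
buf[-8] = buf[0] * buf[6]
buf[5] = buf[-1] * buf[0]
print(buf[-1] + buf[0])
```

append 4 → [0, 1, 7, 7, 3, 4]
append buf[0]+buf[-1] = 0+4 = 4 → [0, 1, 7, 7, 3, 4, 4]
append buf[0]+buf[1] = 0+1 = 1 → [0, 1, 7, 7, 3, 4, 4, 1]
append 6 → [0, 1, 7, 7, 3, 4, 4, 1, 6]
reverse → [6, 1, 4, 4, 3, 7, 7, 1, 0]
buf[2] = buf[2]+buf[0] = 4+6 = 10 → [6, 1, 10, 4, 3, 7, 7, 1, 0]
buf[-8] = buf[0]*buf[6] = 6*7 = 42 → [6, 42, 10, 4, 3, 7, 7, 1, 0]
buf[5] = buf[-1]*buf[0] = 0*6 = 0 → [6, 42, 10, 4, 3, 0, 7, 1, 0]
buf[-1]+buf[0] = 0+6 = 6

6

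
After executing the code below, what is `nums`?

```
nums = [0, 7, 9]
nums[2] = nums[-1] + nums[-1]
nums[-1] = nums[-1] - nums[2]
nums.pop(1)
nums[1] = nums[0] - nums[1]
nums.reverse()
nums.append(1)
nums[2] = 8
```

[0, 0, 8]

nums[2] = nums[-1]+nums[-1] = 9+9 = 18 → [0, 7, 18]
nums[-1] = nums[-1]-nums[2] = 18-18 = 0 → [0, 7, 0]
pop(1) removes 7 → [0, 0]
nums[1] = nums[0]-nums[1] = 0-0 = 0 → [0, 0]
reverse → [0, 0]
append 1 → [0, 0, 1]
nums[2] = 8 → [0, 0, 8]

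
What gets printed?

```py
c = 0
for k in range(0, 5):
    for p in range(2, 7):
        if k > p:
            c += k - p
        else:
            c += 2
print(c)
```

k=0,p=2: not 0>2, c = 0+2 = 2
k=0,p=3: not 0>3, c = 2+2 = 4
k=0,p=4: not 0>4, c = 4+2 = 6
k=0,p=5: not 0>5, c = 6+2 = 8
k=0,p=6: not 0>6, c = 8+2 = 10
k=1,p=2: not 1>2, c = 10+2 = 12
k=1,p=3: not 1>3, c = 12+2 = 14
k=1,p=4: not 1>4, c = 14+2 = 16
k=1,p=5: not 1>5, c = 16+2 = 18
k=1,p=6: not 1>6, c = 18+2 = 20
k=2,p=2: not 2>2, c = 20+2 = 22
k=2,p=3: not 2>3, c = 22+2 = 24
k=2,p=4: not 2>4, c = 24+2 = 26
k=2,p=5: not 2>5, c = 26+2 = 28
k=2,p=6: not 2>6, c = 28+2 = 30
k=3,p=2: 3>2, c = 30+1 = 31
k=3,p=3: not 3>3, c = 31+2 = 33
k=3,p=4: not 3>4, c = 33+2 = 35
k=3,p=5: not 3>5, c = 35+2 = 37
k=3,p=6: not 3>6, c = 37+2 = 39
k=4,p=2: 4>2, c = 39+2 = 41
k=4,p=3: 4>3, c = 41+1 = 42
k=4,p=4: not 4>4, c = 42+2 = 44
k=4,p=5: not 4>5, c = 44+2 = 46
k=4,p=6: not 4>6, c = 46+2 = 48

48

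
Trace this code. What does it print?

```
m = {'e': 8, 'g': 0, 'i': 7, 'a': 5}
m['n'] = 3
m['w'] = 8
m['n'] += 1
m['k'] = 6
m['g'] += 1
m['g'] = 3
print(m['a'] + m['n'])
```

9

m['n'] = 3 → {'e': 8, 'g': 0, 'i': 7, 'a': 5, 'n': 3}
m['w'] = 8 → {'e': 8, 'g': 0, 'i': 7, 'a': 5, 'n': 3, 'w': 8}
m['n'] = 3+1 = 4 → {'e': 8, 'g': 0, 'i': 7, 'a': 5, 'n': 4, 'w': 8}
m['k'] = 6 → {'e': 8, 'g': 0, 'i': 7, 'a': 5, 'n': 4, 'w': 8, 'k': 6}
m['g'] = 0+1 = 1 → {'e': 8, 'g': 1, 'i': 7, 'a': 5, 'n': 4, 'w': 8, 'k': 6}
m['g'] = 3 → {'e': 8, 'g': 3, 'i': 7, 'a': 5, 'n': 4, 'w': 8, 'k': 6}
m['a']+m['n'] = 5+4 = 9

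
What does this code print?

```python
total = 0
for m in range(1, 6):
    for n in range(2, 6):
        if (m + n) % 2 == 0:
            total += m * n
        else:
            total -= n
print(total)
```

74

m=1,n=2: odd sum, total = 0-2 = -2
m=1,n=3: even sum, total = (-2)+3 = 1
m=1,n=4: odd sum, total = 1-4 = -3
m=1,n=5: even sum, total = (-3)+5 = 2
m=2,n=2: even sum, total = 2+4 = 6
m=2,n=3: odd sum, total = 6-3 = 3
m=2,n=4: even sum, total = 3+8 = 11
m=2,n=5: odd sum, total = 11-5 = 6
m=3,n=2: odd sum, total = 6-2 = 4
m=3,n=3: even sum, total = 4+9 = 13
m=3,n=4: odd sum, total = 13-4 = 9
m=3,n=5: even sum, total = 9+15 = 24
m=4,n=2: even sum, total = 24+8 = 32
m=4,n=3: odd sum, total = 32-3 = 29
m=4,n=4: even sum, total = 29+16 = 45
m=4,n=5: odd sum, total = 45-5 = 40
m=5,n=2: odd sum, total = 40-2 = 38
m=5,n=3: even sum, total = 38+15 = 53
m=5,n=4: odd sum, total = 53-4 = 49
m=5,n=5: even sum, total = 49+25 = 74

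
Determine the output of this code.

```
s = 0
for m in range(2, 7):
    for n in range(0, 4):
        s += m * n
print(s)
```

120

m=2,n=0: s = 0+0 = 0
m=2,n=1: s = 0+2 = 2
m=2,n=2: s = 2+4 = 6
m=2,n=3: s = 6+6 = 12
m=3,n=0: s = 12+0 = 12
m=3,n=1: s = 12+3 = 15
m=3,n=2: s = 15+6 = 21
m=3,n=3: s = 21+9 = 30
m=4,n=0: s = 30+0 = 30
m=4,n=1: s = 30+4 = 34
m=4,n=2: s = 34+8 = 42
m=4,n=3: s = 42+12 = 54
m=5,n=0: s = 54+0 = 54
m=5,n=1: s = 54+5 = 59
m=5,n=2: s = 59+10 = 69
m=5,n=3: s = 69+15 = 84
m=6,n=0: s = 84+0 = 84
m=6,n=1: s = 84+6 = 90
m=6,n=2: s = 90+12 = 102
m=6,n=3: s = 102+18 = 120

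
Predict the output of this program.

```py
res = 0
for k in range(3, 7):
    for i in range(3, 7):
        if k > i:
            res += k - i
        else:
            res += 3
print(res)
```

40

k=3,i=3: not 3>3, res = 0+3 = 3
k=3,i=4: not 3>4, res = 3+3 = 6
k=3,i=5: not 3>5, res = 6+3 = 9
k=3,i=6: not 3>6, res = 9+3 = 12
k=4,i=3: 4>3, res = 12+1 = 13
k=4,i=4: not 4>4, res = 13+3 = 16
k=4,i=5: not 4>5, res = 16+3 = 19
k=4,i=6: not 4>6, res = 19+3 = 22
k=5,i=3: 5>3, res = 22+2 = 24
k=5,i=4: 5>4, res = 24+1 = 25
k=5,i=5: not 5>5, res = 25+3 = 28
k=5,i=6: not 5>6, res = 28+3 = 31
k=6,i=3: 6>3, res = 31+3 = 34
k=6,i=4: 6>4, res = 34+2 = 36
k=6,i=5: 6>5, res = 36+1 = 37
k=6,i=6: not 6>6, res = 37+3 = 40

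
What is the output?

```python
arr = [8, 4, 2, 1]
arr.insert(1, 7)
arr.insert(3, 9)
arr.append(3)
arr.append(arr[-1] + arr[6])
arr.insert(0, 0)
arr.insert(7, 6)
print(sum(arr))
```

insert 7 at 1 → [8, 7, 4, 2, 1]
insert 9 at 3 → [8, 7, 4, 9, 2, 1]
append 3 → [8, 7, 4, 9, 2, 1, 3]
append arr[-1]+arr[6] = 3+3 = 6 → [8, 7, 4, 9, 2, 1, 3, 6]
insert 0 at 0 → [0, 8, 7, 4, 9, 2, 1, 3, 6]
insert 6 at 7 → [0, 8, 7, 4, 9, 2, 1, 6, 3, 6]
sum = 46

46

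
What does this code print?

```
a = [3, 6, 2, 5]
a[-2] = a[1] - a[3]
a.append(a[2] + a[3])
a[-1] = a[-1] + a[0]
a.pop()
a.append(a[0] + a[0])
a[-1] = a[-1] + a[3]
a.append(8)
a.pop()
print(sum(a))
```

a[-2] = a[1]-a[3] = 6-5 = 1 → [3, 6, 1, 5]
append a[2]+a[3] = 1+5 = 6 → [3, 6, 1, 5, 6]
a[-1] = a[-1]+a[0] = 6+3 = 9 → [3, 6, 1, 5, 9]
pop() removes 9 → [3, 6, 1, 5]
append a[0]+a[0] = 3+3 = 6 → [3, 6, 1, 5, 6]
a[-1] = a[-1]+a[3] = 6+5 = 11 → [3, 6, 1, 5, 11]
append 8 → [3, 6, 1, 5, 11, 8]
pop() removes 8 → [3, 6, 1, 5, 11]
sum = 26

26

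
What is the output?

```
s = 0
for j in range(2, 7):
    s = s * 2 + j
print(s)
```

j=2: s = 0*2+2 = 2
j=3: s = 2*2+3 = 7
j=4: s = 7*2+4 = 18
j=5: s = 18*2+5 = 41
j=6: s = 41*2+6 = 88

88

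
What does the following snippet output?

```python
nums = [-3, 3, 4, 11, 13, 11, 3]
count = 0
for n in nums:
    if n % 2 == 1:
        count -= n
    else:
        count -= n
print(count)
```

-42

n=-3: odd, count = 0-(-3) = 3
n=3: odd, count = 3-3 = 0
n=4: not odd, count = 0-4 = -4
n=11: odd, count = (-4)-11 = -15
n=13: odd, count = (-15)-13 = -28
n=11: odd, count = (-28)-11 = -39
n=3: odd, count = (-39)-3 = -42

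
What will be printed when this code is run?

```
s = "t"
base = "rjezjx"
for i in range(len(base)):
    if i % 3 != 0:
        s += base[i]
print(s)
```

tjejx

i=0: skip
i=1: add 'j' → 'tj'
i=2: add 'e' → 'tje'
i=3: skip
i=4: add 'j' → 'tjej'
i=5: add 'x' → 'tjejx'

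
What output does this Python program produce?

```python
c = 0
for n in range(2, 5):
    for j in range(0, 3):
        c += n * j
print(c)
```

n=2,j=0: c = 0+0 = 0
n=2,j=1: c = 0+2 = 2
n=2,j=2: c = 2+4 = 6
n=3,j=0: c = 6+0 = 6
n=3,j=1: c = 6+3 = 9
n=3,j=2: c = 9+6 = 15
n=4,j=0: c = 15+0 = 15
n=4,j=1: c = 15+4 = 19
n=4,j=2: c = 19+8 = 27

27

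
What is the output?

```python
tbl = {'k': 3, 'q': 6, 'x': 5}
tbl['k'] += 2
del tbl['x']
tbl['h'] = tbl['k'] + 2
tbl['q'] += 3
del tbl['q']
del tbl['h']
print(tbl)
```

{'k': 5}

tbl['k'] = 3+2 = 5 → {'k': 5, 'q': 6, 'x': 5}
del 'x' → {'k': 5, 'q': 6}
tbl['h'] = tbl['k']+2 = 7 → {'k': 5, 'q': 6, 'h': 7}
tbl['q'] = 6+3 = 9 → {'k': 5, 'q': 9, 'h': 7}
del 'q' → {'k': 5, 'h': 7}
del 'h' → {'k': 5}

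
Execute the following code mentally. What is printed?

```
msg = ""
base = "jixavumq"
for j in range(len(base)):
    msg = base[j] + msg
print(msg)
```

qmuvaxij

j=0: prepend 'j' → 'j'
j=1: prepend 'i' → 'ij'
j=2: prepend 'x' → 'xij'
j=3: prepend 'a' → 'axij'
j=4: prepend 'v' → 'vaxij'
j=5: prepend 'u' → 'uvaxij'
j=6: prepend 'm' → 'muvaxij'
j=7: prepend 'q' → 'qmuvaxij'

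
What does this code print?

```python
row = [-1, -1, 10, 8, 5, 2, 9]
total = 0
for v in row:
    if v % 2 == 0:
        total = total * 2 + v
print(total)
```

v=-1: not even
v=-1: not even
v=10: even, total = 0*2+10 = 10
v=8: even, total = 10*2+8 = 28
v=5: not even
v=2: even, total = 28*2+2 = 58
v=9: not even

58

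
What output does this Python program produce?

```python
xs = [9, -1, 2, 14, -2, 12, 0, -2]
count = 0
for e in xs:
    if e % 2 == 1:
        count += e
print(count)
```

8

e=9: odd, count = 0+9 = 9
e=-1: odd, count = 9+(-1) = 8
e=2: not odd
e=14: not odd
e=-2: not odd
e=12: not odd
e=0: not odd
e=-2: not odd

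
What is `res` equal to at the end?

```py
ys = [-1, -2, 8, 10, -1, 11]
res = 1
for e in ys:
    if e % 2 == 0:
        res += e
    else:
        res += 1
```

20

e=-1: not even, res = 1+1 = 2
e=-2: even, res = 2+(-2) = 0
e=8: even, res = 0+8 = 8
e=10: even, res = 8+10 = 18
e=-1: not even, res = 18+1 = 19
e=11: not even, res = 19+1 = 20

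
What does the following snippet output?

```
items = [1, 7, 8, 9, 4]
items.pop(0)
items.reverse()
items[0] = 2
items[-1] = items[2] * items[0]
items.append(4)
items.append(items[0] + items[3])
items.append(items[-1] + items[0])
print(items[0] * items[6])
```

pop(0) removes 1 → [7, 8, 9, 4]
reverse → [4, 9, 8, 7]
items[0] = 2 → [2, 9, 8, 7]
items[-1] = items[2]*items[0] = 8*2 = 16 → [2, 9, 8, 16]
append 4 → [2, 9, 8, 16, 4]
append items[0]+items[3] = 2+16 = 18 → [2, 9, 8, 16, 4, 18]
append items[-1]+items[0] = 18+2 = 20 → [2, 9, 8, 16, 4, 18, 20]
items[0]*items[6] = 2*20 = 40

40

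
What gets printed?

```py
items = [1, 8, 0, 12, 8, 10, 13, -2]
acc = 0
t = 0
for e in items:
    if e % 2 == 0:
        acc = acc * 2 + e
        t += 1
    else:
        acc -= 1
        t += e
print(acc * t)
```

e=1: not even, acc = 0-1 = -1; t=1
e=8: even, acc = (-1)*2+8 = 6; t=2
e=0: even, acc = 6*2+0 = 12; t=3
e=12: even, acc = 12*2+12 = 36; t=4
e=8: even, acc = 36*2+8 = 80; t=5
e=10: even, acc = 80*2+10 = 170; t=6
e=13: not even, acc = 170-1 = 169; t=19
e=-2: even, acc = 169*2+(-2) = 336; t=20
acc*t = 336*20 = 6720

6720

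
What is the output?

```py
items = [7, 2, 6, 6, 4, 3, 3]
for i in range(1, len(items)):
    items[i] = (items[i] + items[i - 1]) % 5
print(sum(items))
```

i=1: items[1] = (2+7)%5 = 4 → [7, 4, 6, 6, 4, 3, 3]
i=2: items[2] = (6+4)%5 = 0 → [7, 4, 0, 6, 4, 3, 3]
i=3: items[3] = (6+0)%5 = 1 → [7, 4, 0, 1, 4, 3, 3]
i=4: items[4] = (4+1)%5 = 0 → [7, 4, 0, 1, 0, 3, 3]
i=5: items[5] = (3+0)%5 = 3 → [7, 4, 0, 1, 0, 3, 3]
i=6: items[6] = (3+3)%5 = 1 → [7, 4, 0, 1, 0, 3, 1]
sum = 16

16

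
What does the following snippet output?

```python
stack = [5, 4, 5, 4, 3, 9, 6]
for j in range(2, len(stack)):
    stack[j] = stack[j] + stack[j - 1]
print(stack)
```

j=2: stack[2] = 5+4 = 9 → [5, 4, 9, 4, 3, 9, 6]
j=3: stack[3] = 4+9 = 13 → [5, 4, 9, 13, 3, 9, 6]
j=4: stack[4] = 3+13 = 16 → [5, 4, 9, 13, 16, 9, 6]
j=5: stack[5] = 9+16 = 25 → [5, 4, 9, 13, 16, 25, 6]
j=6: stack[6] = 6+25 = 31 → [5, 4, 9, 13, 16, 25, 31]

[5, 4, 9, 13, 16, 25, 31]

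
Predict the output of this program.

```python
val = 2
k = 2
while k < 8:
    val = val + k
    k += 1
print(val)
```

29

k=2: val = 2+2 = 4
k=3: val = 4+3 = 7
k=4: val = 7+4 = 11
k=5: val = 11+5 = 16
k=6: val = 16+6 = 22
k=7: val = 22+7 = 29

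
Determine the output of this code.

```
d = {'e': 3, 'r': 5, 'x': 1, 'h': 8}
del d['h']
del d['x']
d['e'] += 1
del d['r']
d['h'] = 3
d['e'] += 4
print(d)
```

{'e': 8, 'h': 3}

del 'h' → {'e': 3, 'r': 5, 'x': 1}
del 'x' → {'e': 3, 'r': 5}
d['e'] = 3+1 = 4 → {'e': 4, 'r': 5}
del 'r' → {'e': 4}
d['h'] = 3 → {'e': 4, 'h': 3}
d['e'] = 4+4 = 8 → {'e': 8, 'h': 3}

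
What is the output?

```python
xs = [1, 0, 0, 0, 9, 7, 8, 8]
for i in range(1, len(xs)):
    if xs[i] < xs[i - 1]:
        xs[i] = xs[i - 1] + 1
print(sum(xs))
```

i=1: 0<1, xs[1] = 1+1 = 2 → [1, 2, 0, 0, 9, 7, 8, 8]
i=2: 0<2, xs[2] = 2+1 = 3 → [1, 2, 3, 0, 9, 7, 8, 8]
i=3: 0<3, xs[3] = 3+1 = 4 → [1, 2, 3, 4, 9, 7, 8, 8]
i=4: 9>=4, unchanged → [1, 2, 3, 4, 9, 7, 8, 8]
i=5: 7<9, xs[5] = 9+1 = 10 → [1, 2, 3, 4, 9, 10, 8, 8]
i=6: 8<10, xs[6] = 10+1 = 11 → [1, 2, 3, 4, 9, 10, 11, 8]
i=7: 8<11, xs[7] = 11+1 = 12 → [1, 2, 3, 4, 9, 10, 11, 12]
sum = 52

52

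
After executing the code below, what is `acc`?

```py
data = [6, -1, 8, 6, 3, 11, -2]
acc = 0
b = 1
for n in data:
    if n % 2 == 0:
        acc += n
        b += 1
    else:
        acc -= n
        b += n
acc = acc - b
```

-13

n=6: even, acc = 0+6 = 6; b=2
n=-1: not even, acc = 6-(-1) = 7; b=1
n=8: even, acc = 7+8 = 15; b=2
n=6: even, acc = 15+6 = 21; b=3
n=3: not even, acc = 21-3 = 18; b=6
n=11: not even, acc = 18-11 = 7; b=17
n=-2: even, acc = 7+(-2) = 5; b=18
acc-b = 5-18 = -13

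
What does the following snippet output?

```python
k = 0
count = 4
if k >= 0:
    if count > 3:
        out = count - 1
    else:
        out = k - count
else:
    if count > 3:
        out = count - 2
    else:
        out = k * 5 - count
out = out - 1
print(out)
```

k=0, count=4
k >= 0 is True; count > 3 is True
→ out = count - 1 = 3
out = 3-1 = 2

2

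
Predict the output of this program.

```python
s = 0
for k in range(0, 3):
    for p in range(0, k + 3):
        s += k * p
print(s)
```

26

k=0,p=0: s = 0+0 = 0
k=0,p=1: s = 0+0 = 0
k=0,p=2: s = 0+0 = 0
k=1,p=0: s = 0+0 = 0
k=1,p=1: s = 0+1 = 1
k=1,p=2: s = 1+2 = 3
k=1,p=3: s = 3+3 = 6
k=2,p=0: s = 6+0 = 6
k=2,p=1: s = 6+2 = 8
k=2,p=2: s = 8+4 = 12
k=2,p=3: s = 12+6 = 18
k=2,p=4: s = 18+8 = 26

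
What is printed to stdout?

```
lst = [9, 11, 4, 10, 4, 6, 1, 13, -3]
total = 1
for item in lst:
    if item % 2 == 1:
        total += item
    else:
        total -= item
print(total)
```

item=9: odd, total = 1+9 = 10
item=11: odd, total = 10+11 = 21
item=4: not odd, total = 21-4 = 17
item=10: not odd, total = 17-10 = 7
item=4: not odd, total = 7-4 = 3
item=6: not odd, total = 3-6 = -3
item=1: odd, total = (-3)+1 = -2
item=13: odd, total = (-2)+13 = 11
item=-3: odd, total = 11+(-3) = 8

8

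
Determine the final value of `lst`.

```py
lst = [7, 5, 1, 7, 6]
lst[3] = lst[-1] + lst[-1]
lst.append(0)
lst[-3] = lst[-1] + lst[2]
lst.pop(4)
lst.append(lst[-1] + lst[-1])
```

lst[3] = lst[-1]+lst[-1] = 6+6 = 12 → [7, 5, 1, 12, 6]
append 0 → [7, 5, 1, 12, 6, 0]
lst[-3] = lst[-1]+lst[2] = 0+1 = 1 → [7, 5, 1, 1, 6, 0]
pop(4) removes 6 → [7, 5, 1, 1, 0]
append lst[-1]+lst[-1] = 0+0 = 0 → [7, 5, 1, 1, 0, 0]

[7, 5, 1, 1, 0, 0]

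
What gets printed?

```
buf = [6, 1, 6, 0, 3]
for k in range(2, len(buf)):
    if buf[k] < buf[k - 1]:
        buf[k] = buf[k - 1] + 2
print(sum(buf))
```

31

k=2: 6>=1, unchanged → [6, 1, 6, 0, 3]
k=3: 0<6, buf[3] = 6+2 = 8 → [6, 1, 6, 8, 3]
k=4: 3<8, buf[4] = 8+2 = 10 → [6, 1, 6, 8, 10]
sum = 31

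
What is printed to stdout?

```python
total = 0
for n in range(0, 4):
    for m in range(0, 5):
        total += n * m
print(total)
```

n=0,m=0: total = 0+0 = 0
n=0,m=1: total = 0+0 = 0
n=0,m=2: total = 0+0 = 0
n=0,m=3: total = 0+0 = 0
n=0,m=4: total = 0+0 = 0
n=1,m=0: total = 0+0 = 0
n=1,m=1: total = 0+1 = 1
n=1,m=2: total = 1+2 = 3
n=1,m=3: total = 3+3 = 6
n=1,m=4: total = 6+4 = 10
n=2,m=0: total = 10+0 = 10
n=2,m=1: total = 10+2 = 12
n=2,m=2: total = 12+4 = 16
n=2,m=3: total = 16+6 = 22
n=2,m=4: total = 22+8 = 30
n=3,m=0: total = 30+0 = 30
n=3,m=1: total = 30+3 = 33
n=3,m=2: total = 33+6 = 39
n=3,m=3: total = 39+9 = 48
n=3,m=4: total = 48+12 = 60

60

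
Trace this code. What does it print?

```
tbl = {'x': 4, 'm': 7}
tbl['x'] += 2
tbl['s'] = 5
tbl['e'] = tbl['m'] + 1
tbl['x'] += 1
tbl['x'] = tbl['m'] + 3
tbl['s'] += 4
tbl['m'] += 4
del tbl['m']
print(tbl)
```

{'x': 10, 's': 9, 'e': 8}

tbl['x'] = 4+2 = 6 → {'x': 6, 'm': 7}
tbl['s'] = 5 → {'x': 6, 'm': 7, 's': 5}
tbl['e'] = tbl['m']+1 = 8 → {'x': 6, 'm': 7, 's': 5, 'e': 8}
tbl['x'] = 6+1 = 7 → {'x': 7, 'm': 7, 's': 5, 'e': 8}
tbl['x'] = tbl['m']+3 = 10 → {'x': 10, 'm': 7, 's': 5, 'e': 8}
tbl['s'] = 5+4 = 9 → {'x': 10, 'm': 7, 's': 9, 'e': 8}
tbl['m'] = 7+4 = 11 → {'x': 10, 'm': 11, 's': 9, 'e': 8}
del 'm' → {'x': 10, 's': 9, 'e': 8}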